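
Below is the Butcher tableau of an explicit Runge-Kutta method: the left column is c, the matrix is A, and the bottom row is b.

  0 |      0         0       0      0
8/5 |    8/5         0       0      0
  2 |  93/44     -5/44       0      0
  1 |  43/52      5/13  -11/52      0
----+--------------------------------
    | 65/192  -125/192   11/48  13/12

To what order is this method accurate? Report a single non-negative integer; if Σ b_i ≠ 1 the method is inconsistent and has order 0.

4

b = (65/192, -125/192, 11/48, 13/12)
c = (0, 8/5, 2, 1)
Ac = (0, 0, -2/11, 5/26)
Σ b_i: 65/192·1 + (-125/192)·1 + 11/48·1 + 13/12·1 = 1 ✓
b·c: (-125/192)·8/5 + 11/48·2 + 13/12·1 = 1/2 ✓
b·c²: (-125/192)·64/25 + 11/48·4 + 13/12·1 = 1/3 ✓
b·Ac: 11/48·(-2/11) + 13/12·5/26 = 1/6 ✓
b·c³: (-125/192)·512/125 + 11/48·8 + 13/12·1 = 1/4 ✓
b·(c∘Ac): 11/48·(-4/11) + 13/12·5/26 = 1/8 ✓
b·Ac²: 11/48·(-16/55) + 13/12·9/65 = 1/12 ✓
b·A²c: 13/12·1/26 = 1/24 ✓; 4 stages ⇒ order 4.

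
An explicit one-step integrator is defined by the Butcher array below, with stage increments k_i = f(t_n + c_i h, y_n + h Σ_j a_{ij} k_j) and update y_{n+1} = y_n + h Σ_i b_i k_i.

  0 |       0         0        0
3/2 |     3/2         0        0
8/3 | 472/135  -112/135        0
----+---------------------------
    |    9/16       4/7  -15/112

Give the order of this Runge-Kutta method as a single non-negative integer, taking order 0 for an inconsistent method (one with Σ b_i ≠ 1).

3

b = (9/16, 4/7, -15/112)
c = (0, 3/2, 8/3)
Ac = (0, 0, -56/45)
Σ b_i: 9/16·1 + 4/7·1 + (-15/112)·1 = 1 ✓
b·c: 4/7·3/2 + (-15/112)·8/3 = 1/2 ✓
b·c²: 4/7·9/4 + (-15/112)·64/9 = 1/3 ✓
b·Ac: (-15/112)·(-56/45) = 1/6 ✓; 3 stages ⇒ order 3.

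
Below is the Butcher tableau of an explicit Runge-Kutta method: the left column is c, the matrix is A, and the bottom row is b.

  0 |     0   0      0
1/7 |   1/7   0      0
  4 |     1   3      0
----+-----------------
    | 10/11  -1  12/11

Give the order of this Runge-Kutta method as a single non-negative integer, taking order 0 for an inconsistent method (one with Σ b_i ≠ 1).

b = (10/11, -1, 12/11)
c = (0, 1/7, 4)
Ac = (0, 0, 3/7)
Σ b_i: 10/11·1 + (-1)·1 + 12/11·1 = 1 ✓
b·c: (-1)·1/7 + 12/11·4 = 325/77 ≠ 1/2 ⇒ order 1.

1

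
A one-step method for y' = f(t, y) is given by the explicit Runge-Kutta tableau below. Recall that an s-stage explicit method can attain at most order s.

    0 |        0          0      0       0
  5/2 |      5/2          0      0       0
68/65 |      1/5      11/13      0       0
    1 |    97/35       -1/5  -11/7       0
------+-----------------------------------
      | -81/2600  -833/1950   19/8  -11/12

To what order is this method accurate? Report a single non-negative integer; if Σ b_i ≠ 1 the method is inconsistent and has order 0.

b = (-81/2600, -833/1950, 19/8, -11/12)
c = (0, 5/2, 68/65, 1)
Ac = (0, 0, 55/26, -1951/910)
Σ b_i: (-81/2600)·1 + (-833/1950)·1 + 19/8·1 + (-11/12)·1 = 1 ✓
b·c: (-833/1950)·5/2 + 19/8·68/65 + (-11/12)·1 = 1/2 ✓
b·c²: (-833/1950)·25/4 + 19/8·4624/4225 + (-11/12)·1 = -33369/33800 ≠ 1/3 ⇒ order 2.
b·Ac: 19/8·55/26 + (-11/12)·(-1951/910) = 152647/21840 ≠ 1/6

2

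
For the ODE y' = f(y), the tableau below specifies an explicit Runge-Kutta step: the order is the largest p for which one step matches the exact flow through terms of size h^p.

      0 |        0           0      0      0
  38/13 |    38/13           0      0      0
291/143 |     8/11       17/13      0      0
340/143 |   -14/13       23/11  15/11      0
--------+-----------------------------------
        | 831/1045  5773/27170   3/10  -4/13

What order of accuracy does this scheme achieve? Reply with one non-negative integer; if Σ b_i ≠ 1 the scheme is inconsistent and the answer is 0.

b = (831/1045, 5773/27170, 3/10, -4/13)
c = (0, 38/13, 291/143, 340/143)
Ac = (0, 0, 646/169, 13979/1573)
Σ b_i: 831/1045·1 + 5773/27170·1 + 3/10·1 + (-4/13)·1 = 1 ✓
b·c: 5773/27170·38/13 + 3/10·291/143 + (-4/13)·340/143 = 1/2 ✓
b·c²: 5773/27170·1444/169 + 3/10·84681/20449 + (-4/13)·115600/20449 = 24509/18590 ≠ 1/3 ⇒ order 2.
b·Ac: 3/10·646/169 + (-4/13)·13979/1573 = -12487/7865 ≠ 1/6

2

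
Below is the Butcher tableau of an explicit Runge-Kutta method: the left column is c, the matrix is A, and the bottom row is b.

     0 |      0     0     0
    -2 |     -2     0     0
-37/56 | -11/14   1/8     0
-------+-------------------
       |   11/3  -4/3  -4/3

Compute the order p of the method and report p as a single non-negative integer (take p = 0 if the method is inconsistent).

b = (11/3, -4/3, -4/3)
c = (0, -2, -37/56)
Ac = (0, 0, -1/4)
Σ b_i: 11/3·1 + (-4/3)·1 + (-4/3)·1 = 1 ✓
b·c: (-4/3)·(-2) + (-4/3)·(-37/56) = 149/42 ≠ 1/2 ⇒ order 1.

1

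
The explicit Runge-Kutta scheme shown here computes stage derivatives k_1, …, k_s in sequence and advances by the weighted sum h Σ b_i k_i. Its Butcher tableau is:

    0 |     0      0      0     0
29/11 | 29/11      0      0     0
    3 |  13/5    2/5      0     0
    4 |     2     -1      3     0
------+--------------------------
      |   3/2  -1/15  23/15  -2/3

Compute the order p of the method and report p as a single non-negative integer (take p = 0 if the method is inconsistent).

b = (3/2, -1/15, 23/15, -2/3)
c = (0, 29/11, 3, 4)
Ac = (0, 0, 58/55, 70/11)
Σ b_i: 3/2·1 + (-1/15)·1 + 23/15·1 + (-2/3)·1 = 23/10 ≠ 1 ⇒ order 0.

0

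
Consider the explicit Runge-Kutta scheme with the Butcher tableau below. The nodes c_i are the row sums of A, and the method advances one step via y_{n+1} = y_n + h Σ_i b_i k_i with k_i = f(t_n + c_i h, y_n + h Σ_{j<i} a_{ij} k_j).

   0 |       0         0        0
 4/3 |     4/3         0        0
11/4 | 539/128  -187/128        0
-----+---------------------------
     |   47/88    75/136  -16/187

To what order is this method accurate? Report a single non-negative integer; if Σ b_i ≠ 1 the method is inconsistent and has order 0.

b = (47/88, 75/136, -16/187)
c = (0, 4/3, 11/4)
Ac = (0, 0, -187/96)
Σ b_i: 47/88·1 + 75/136·1 + (-16/187)·1 = 1 ✓
b·c: 75/136·4/3 + (-16/187)·11/4 = 1/2 ✓
b·c²: 75/136·16/9 + (-16/187)·121/16 = 1/3 ✓
b·Ac: (-16/187)·(-187/96) = 1/6 ✓; 3 stages ⇒ order 3.

3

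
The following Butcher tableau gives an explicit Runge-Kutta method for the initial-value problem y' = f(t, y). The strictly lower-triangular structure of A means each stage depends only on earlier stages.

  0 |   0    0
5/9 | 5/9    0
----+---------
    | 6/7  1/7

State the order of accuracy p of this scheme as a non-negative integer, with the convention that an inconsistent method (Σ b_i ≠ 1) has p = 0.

1

b = (6/7, 1/7)
c = (0, 5/9)
Σ b_i: 6/7·1 + 1/7·1 = 1 ✓
b·c: 1/7·5/9 = 5/63 ≠ 1/2 ⇒ order 1.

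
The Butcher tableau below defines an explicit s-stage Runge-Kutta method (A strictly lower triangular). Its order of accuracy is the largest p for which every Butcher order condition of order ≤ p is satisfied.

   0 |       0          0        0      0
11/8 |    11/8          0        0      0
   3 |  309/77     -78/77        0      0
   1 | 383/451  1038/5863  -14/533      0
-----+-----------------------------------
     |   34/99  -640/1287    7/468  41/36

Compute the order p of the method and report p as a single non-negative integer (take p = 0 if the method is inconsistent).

b = (34/99, -640/1287, 7/468, 41/36)
c = (0, 11/8, 3, 1)
Ac = (0, 0, -39/28, 27/164)
Σ b_i: 34/99·1 + (-640/1287)·1 + 7/468·1 + 41/36·1 = 1 ✓
b·c: (-640/1287)·11/8 + 7/468·3 + 41/36·1 = 1/2 ✓
b·c²: (-640/1287)·121/64 + 7/468·9 + 41/36·1 = 1/3 ✓
b·Ac: 7/468·(-39/28) + 41/36·27/164 = 1/6 ✓
b·c³: (-640/1287)·1331/512 + 7/468·27 + 41/36·1 = 1/4 ✓
b·(c∘Ac): 7/468·(-117/28) + 41/36·27/164 = 1/8 ✓
b·Ac²: 7/468·(-429/224) + 41/36·129/1312 = 1/12 ✓
b·A²c: 41/36·3/82 = 1/24 ✓; 4 stages ⇒ order 4.

4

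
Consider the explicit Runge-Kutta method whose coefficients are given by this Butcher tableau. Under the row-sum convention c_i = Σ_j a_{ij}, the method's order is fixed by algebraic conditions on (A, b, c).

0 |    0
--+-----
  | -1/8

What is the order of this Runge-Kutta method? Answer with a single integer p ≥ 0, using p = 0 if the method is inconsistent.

0

b = (-1/8)
c = (0)
Σ b_i: (-1/8)·1 = -1/8 ≠ 1 ⇒ order 0.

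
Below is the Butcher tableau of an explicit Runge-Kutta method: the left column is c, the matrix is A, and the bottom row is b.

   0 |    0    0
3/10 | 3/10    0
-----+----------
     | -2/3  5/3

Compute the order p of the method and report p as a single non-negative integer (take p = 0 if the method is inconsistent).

2

b = (-2/3, 5/3)
c = (0, 3/10)
Σ b_i: (-2/3)·1 + 5/3·1 = 1 ✓
b·c: 5/3·3/10 = 1/2 ✓; 2 stages ⇒ order 2.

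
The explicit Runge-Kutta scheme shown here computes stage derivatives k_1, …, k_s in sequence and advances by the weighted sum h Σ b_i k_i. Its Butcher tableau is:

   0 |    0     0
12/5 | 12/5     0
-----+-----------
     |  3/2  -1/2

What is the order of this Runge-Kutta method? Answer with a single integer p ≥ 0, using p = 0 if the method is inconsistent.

b = (3/2, -1/2)
c = (0, 12/5)
Σ b_i: 3/2·1 + (-1/2)·1 = 1 ✓
b·c: (-1/2)·12/5 = -6/5 ≠ 1/2 ⇒ order 1.

1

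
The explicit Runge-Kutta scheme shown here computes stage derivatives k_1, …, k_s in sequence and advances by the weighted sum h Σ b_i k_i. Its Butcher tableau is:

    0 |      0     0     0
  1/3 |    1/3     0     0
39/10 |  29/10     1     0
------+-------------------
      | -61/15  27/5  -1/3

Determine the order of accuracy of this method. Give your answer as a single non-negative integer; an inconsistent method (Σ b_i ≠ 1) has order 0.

b = (-61/15, 27/5, -1/3)
c = (0, 1/3, 39/10)
Ac = (0, 0, 1/3)
Σ b_i: (-61/15)·1 + 27/5·1 + (-1/3)·1 = 1 ✓
b·c: 27/5·1/3 + (-1/3)·39/10 = 1/2 ✓
b·c²: 27/5·1/9 + (-1/3)·1521/100 = -447/100 ≠ 1/3 ⇒ order 2.
b·Ac: (-1/3)·1/3 = -1/9 ≠ 1/6

2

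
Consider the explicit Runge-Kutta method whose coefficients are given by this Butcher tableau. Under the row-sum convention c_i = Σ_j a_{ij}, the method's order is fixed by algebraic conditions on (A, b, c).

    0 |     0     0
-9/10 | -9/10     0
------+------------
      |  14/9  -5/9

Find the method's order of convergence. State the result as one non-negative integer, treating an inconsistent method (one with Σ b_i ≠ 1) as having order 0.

2

b = (14/9, -5/9)
c = (0, -9/10)
Σ b_i: 14/9·1 + (-5/9)·1 = 1 ✓
b·c: (-5/9)·(-9/10) = 1/2 ✓; 2 stages ⇒ order 2.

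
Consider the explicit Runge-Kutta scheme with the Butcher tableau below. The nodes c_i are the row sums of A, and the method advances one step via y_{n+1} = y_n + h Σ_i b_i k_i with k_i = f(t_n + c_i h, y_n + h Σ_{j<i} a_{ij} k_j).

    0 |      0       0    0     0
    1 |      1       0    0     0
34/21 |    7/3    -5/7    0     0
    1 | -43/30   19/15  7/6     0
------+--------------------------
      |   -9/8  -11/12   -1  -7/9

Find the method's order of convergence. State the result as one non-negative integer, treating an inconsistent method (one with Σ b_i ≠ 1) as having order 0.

b = (-9/8, -11/12, -1, -7/9)
c = (0, 1, 34/21, 1)
Ac = (0, 0, -5/7, 142/45)
Σ b_i: (-9/8)·1 + (-11/12)·1 + (-1)·1 + (-7/9)·1 = -275/72 ≠ 1 ⇒ order 0.

0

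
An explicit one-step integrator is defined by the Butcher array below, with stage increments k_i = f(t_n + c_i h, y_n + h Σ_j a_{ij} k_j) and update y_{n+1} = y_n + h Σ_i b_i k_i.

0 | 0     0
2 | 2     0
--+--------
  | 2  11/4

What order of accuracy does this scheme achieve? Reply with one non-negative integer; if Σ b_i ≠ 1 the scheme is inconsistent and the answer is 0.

b = (2, 11/4)
c = (0, 2)
Σ b_i: 2·1 + 11/4·1 = 19/4 ≠ 1 ⇒ order 0.

0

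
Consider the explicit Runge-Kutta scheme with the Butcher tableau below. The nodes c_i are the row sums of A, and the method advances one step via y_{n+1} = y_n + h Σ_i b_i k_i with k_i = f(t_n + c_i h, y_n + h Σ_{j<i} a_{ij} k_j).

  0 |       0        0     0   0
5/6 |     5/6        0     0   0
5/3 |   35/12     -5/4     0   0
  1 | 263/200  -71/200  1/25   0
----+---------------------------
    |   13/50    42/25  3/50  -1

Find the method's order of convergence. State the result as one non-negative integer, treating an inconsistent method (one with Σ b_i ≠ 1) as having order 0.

b = (13/50, 42/25, 3/50, -1)
c = (0, 5/6, 5/3, 1)
Ac = (0, 0, -25/24, -11/48)
Σ b_i: 13/50·1 + 42/25·1 + 3/50·1 + (-1)·1 = 1 ✓
b·c: 42/25·5/6 + 3/50·5/3 + (-1)·1 = 1/2 ✓
b·c²: 42/25·25/36 + 3/50·25/9 + (-1)·1 = 1/3 ✓
b·Ac: 3/50·(-25/24) + (-1)·(-11/48) = 1/6 ✓
b·c³: 42/25·125/216 + 3/50·125/27 + (-1)·1 = 1/4 ✓
b·(c∘Ac): 3/50·(-125/72) + (-1)·(-11/48) = 1/8 ✓
b·Ac²: 3/50·(-125/144) + (-1)·(-13/96) = 1/12 ✓
b·A²c: (-1)·(-1/24) = 1/24 ✓; 4 stages ⇒ order 4.

4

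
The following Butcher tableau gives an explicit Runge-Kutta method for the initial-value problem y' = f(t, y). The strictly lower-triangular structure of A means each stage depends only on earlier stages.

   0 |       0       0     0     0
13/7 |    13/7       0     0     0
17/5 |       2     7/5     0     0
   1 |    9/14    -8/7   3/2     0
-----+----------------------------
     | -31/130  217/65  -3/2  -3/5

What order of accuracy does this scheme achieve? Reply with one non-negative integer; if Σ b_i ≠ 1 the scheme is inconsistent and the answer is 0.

2

b = (-31/130, 217/65, -3/2, -3/5)
c = (0, 13/7, 17/5, 1)
Ac = (0, 0, 13/5, 1459/490)
Σ b_i: (-31/130)·1 + 217/65·1 + (-3/2)·1 + (-3/5)·1 = 1 ✓
b·c: 217/65·13/7 + (-3/2)·17/5 + (-3/5)·1 = 1/2 ✓
b·c²: 217/65·169/49 + (-3/2)·289/25 + (-3/5)·1 = -2249/350 ≠ 1/3 ⇒ order 2.
b·Ac: (-3/2)·13/5 + (-3/5)·1459/490 = -6966/1225 ≠ 1/6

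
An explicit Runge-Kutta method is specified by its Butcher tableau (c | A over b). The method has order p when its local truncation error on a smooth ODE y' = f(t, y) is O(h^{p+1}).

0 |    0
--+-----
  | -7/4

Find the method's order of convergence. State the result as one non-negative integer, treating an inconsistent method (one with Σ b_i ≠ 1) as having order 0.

b = (-7/4)
c = (0)
Σ b_i: (-7/4)·1 = -7/4 ≠ 1 ⇒ order 0.

0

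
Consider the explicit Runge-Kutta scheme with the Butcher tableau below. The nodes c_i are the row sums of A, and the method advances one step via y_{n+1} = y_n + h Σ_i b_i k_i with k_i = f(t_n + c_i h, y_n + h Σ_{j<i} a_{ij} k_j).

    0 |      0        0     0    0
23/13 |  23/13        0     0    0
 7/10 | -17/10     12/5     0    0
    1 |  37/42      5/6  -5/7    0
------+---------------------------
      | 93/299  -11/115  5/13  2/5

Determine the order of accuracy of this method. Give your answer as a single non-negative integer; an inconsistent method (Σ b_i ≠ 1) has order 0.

b = (93/299, -11/115, 5/13, 2/5)
c = (0, 23/13, 7/10, 1)
Ac = (0, 0, 276/65, 38/39)
Σ b_i: 93/299·1 + (-11/115)·1 + 5/13·1 + 2/5·1 = 1 ✓
b·c: (-11/115)·23/13 + 5/13·7/10 + 2/5·1 = 1/2 ✓
b·c²: (-11/115)·529/169 + 5/13·49/100 + 2/5·1 = 977/3380 ≠ 1/3 ⇒ order 2.
b·Ac: 5/13·276/65 + 2/5·38/39 = 5128/2535 ≠ 1/6

2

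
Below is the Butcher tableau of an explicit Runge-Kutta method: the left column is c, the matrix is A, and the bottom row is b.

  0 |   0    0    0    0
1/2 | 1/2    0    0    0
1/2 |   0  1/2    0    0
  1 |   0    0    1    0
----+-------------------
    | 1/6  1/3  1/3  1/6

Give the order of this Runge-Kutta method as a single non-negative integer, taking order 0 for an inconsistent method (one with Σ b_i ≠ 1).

b = (1/6, 1/3, 1/3, 1/6)
c = (0, 1/2, 1/2, 1)
Ac = (0, 0, 1/4, 1/2)
Σ b_i: 1/6·1 + 1/3·1 + 1/3·1 + 1/6·1 = 1 ✓
b·c: 1/3·1/2 + 1/3·1/2 + 1/6·1 = 1/2 ✓
b·c²: 1/3·1/4 + 1/3·1/4 + 1/6·1 = 1/3 ✓
b·Ac: 1/3·1/4 + 1/6·1/2 = 1/6 ✓
b·c³: 1/3·1/8 + 1/3·1/8 + 1/6·1 = 1/4 ✓
b·(c∘Ac): 1/3·1/8 + 1/6·1/2 = 1/8 ✓
b·Ac²: 1/3·1/8 + 1/6·1/4 = 1/12 ✓
b·A²c: 1/6·1/4 = 1/24 ✓; 4 stages ⇒ order 4.

4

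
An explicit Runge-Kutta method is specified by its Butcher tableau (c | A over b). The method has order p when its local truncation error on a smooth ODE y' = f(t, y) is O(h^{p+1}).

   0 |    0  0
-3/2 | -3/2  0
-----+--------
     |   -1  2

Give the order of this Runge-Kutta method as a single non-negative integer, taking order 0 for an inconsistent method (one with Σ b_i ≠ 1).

b = (-1, 2)
c = (0, -3/2)
Σ b_i: (-1)·1 + 2·1 = 1 ✓
b·c: 2·(-3/2) = -3 ≠ 1/2 ⇒ order 1.

1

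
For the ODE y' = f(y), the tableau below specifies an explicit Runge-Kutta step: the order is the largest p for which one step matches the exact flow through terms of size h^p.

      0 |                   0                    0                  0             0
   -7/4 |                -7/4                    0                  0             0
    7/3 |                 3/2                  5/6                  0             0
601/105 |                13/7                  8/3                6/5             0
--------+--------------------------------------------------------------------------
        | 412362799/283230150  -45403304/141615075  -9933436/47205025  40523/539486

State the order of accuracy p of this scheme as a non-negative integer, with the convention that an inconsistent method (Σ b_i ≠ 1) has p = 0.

b = (412362799/283230150, -45403304/141615075, -9933436/47205025, 40523/539486)
c = (0, -7/4, 7/3, 601/105)
Ac = (0, 0, -35/24, -28/15)
Σ b_i: 412362799/283230150·1 + (-45403304/141615075)·1 + (-9933436/47205025)·1 + 40523/539486·1 = 1 ✓
b·c: (-45403304/141615075)·(-7/4) + (-9933436/47205025)·7/3 + 40523/539486·601/105 = 1/2 ✓
b·c²: (-45403304/141615075)·49/16 + (-9933436/47205025)·49/9 + 40523/539486·361201/11025 = 1/3 ✓
b·Ac: (-9933436/47205025)·(-35/24) + 40523/539486·(-28/15) = 1/6 ✓
b·c³: (-45403304/141615075)·(-343/64) + (-9933436/47205025)·343/27 + 40523/539486·217081801/1157625 = 669419855443/50981427000 ≠ 1/4 ⇒ order 3.
b·(c∘Ac): (-9933436/47205025)·(-245/72) + 40523/539486·(-2404/225) = -3499909/40461450 ≠ 1/8
b·Ac²: (-9933436/47205025)·245/96 + 40523/539486·147/10 = 18357773/32369160 ≠ 1/12
b·A²c: 40523/539486·(-7/4) = -283661/2157944 ≠ 1/24

3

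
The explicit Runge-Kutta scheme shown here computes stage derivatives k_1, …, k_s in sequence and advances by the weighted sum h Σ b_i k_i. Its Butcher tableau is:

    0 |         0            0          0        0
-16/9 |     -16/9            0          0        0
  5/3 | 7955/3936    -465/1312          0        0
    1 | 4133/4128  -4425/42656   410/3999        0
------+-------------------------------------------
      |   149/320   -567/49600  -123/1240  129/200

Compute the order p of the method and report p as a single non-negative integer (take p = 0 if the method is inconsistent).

4

b = (149/320, -567/49600, -123/1240, 129/200)
c = (0, -16/9, 5/3, 1)
Ac = (0, 0, 155/246, 275/774)
Σ b_i: 149/320·1 + (-567/49600)·1 + (-123/1240)·1 + 129/200·1 = 1 ✓
b·c: (-567/49600)·(-16/9) + (-123/1240)·5/3 + 129/200·1 = 1/2 ✓
b·c²: (-567/49600)·256/81 + (-123/1240)·25/9 + 129/200·1 = 1/3 ✓
b·Ac: (-123/1240)·155/246 + 129/200·275/774 = 1/6 ✓
b·c³: (-567/49600)·(-4096/729) + (-123/1240)·125/27 + 129/200·1 = 1/4 ✓
b·(c∘Ac): (-123/1240)·775/738 + 129/200·275/774 = 1/8 ✓
b·Ac²: (-123/1240)·(-1240/1107) + 129/200·(-50/1161) = 1/12 ✓
b·A²c: 129/200·25/387 = 1/24 ✓; 4 stages ⇒ order 4.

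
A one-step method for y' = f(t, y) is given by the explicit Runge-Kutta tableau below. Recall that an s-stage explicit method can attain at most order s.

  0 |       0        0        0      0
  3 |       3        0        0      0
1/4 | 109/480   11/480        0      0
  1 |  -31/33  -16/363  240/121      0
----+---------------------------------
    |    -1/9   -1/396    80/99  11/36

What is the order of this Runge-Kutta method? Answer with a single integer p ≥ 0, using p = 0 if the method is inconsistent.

b = (-1/9, -1/396, 80/99, 11/36)
c = (0, 3, 1/4, 1)
Ac = (0, 0, 11/160, 4/11)
Σ b_i: (-1/9)·1 + (-1/396)·1 + 80/99·1 + 11/36·1 = 1 ✓
b·c: (-1/396)·3 + 80/99·1/4 + 11/36·1 = 1/2 ✓
b·c²: (-1/396)·9 + 80/99·1/16 + 11/36·1 = 1/3 ✓
b·Ac: 80/99·11/160 + 11/36·4/11 = 1/6 ✓
b·c³: (-1/396)·27 + 80/99·1/64 + 11/36·1 = 1/4 ✓
b·(c∘Ac): 80/99·11/640 + 11/36·4/11 = 1/8 ✓
b·Ac²: 80/99·33/160 + 11/36·(-3/11) = 1/12 ✓
b·A²c: 11/36·3/22 = 1/24 ✓; 4 stages ⇒ order 4.

4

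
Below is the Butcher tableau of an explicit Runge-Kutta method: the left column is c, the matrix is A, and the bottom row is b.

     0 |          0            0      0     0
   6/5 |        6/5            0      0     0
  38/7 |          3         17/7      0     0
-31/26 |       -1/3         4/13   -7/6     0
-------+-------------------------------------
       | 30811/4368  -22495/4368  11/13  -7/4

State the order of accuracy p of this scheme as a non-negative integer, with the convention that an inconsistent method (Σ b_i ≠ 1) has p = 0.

b = (30811/4368, -22495/4368, 11/13, -7/4)
c = (0, 6/5, 38/7, -31/26)
Ac = (0, 0, 102/35, -1163/195)
Σ b_i: 30811/4368·1 + (-22495/4368)·1 + 11/13·1 + (-7/4)·1 = 1 ✓
b·c: (-22495/4368)·6/5 + 11/13·38/7 + (-7/4)·(-31/26) = 1/2 ✓
b·c²: (-22495/4368)·36/25 + 11/13·1444/49 + (-7/4)·961/676 = 9958337/662480 ≠ 1/3 ⇒ order 2.
b·Ac: 11/13·102/35 + (-7/4)·(-1163/195) = 70451/5460 ≠ 1/6

2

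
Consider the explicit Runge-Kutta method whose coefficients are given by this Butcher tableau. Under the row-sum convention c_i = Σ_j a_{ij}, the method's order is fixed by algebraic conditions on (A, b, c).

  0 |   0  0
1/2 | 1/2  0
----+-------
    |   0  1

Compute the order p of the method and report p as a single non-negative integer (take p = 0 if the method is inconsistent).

b = (0, 1)
c = (0, 1/2)
Σ b_i: 1·1 = 1 ✓
b·c: 1·1/2 = 1/2 ✓; 2 stages ⇒ order 2.

2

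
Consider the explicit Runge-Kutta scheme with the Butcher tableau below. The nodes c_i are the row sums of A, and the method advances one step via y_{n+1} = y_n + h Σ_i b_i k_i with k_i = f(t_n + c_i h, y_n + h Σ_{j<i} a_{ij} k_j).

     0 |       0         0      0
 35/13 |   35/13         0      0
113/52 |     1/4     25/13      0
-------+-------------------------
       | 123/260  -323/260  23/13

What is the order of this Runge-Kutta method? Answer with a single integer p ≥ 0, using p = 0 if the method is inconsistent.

2

b = (123/260, -323/260, 23/13)
c = (0, 35/13, 113/52)
Ac = (0, 0, 875/169)
Σ b_i: 123/260·1 + (-323/260)·1 + 23/13·1 = 1 ✓
b·c: (-323/260)·35/13 + 23/13·113/52 = 1/2 ✓
b·c²: (-323/260)·1225/169 + 23/13·12769/2704 = -22853/35152 ≠ 1/3 ⇒ order 2.
b·Ac: 23/13·875/169 = 20125/2197 ≠ 1/6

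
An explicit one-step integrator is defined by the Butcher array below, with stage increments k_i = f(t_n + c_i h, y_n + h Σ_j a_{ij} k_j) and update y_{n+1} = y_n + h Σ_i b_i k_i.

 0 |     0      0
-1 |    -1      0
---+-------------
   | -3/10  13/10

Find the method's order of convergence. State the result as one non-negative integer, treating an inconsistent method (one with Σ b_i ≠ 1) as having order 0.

1

b = (-3/10, 13/10)
c = (0, -1)
Σ b_i: (-3/10)·1 + 13/10·1 = 1 ✓
b·c: 13/10·(-1) = -13/10 ≠ 1/2 ⇒ order 1.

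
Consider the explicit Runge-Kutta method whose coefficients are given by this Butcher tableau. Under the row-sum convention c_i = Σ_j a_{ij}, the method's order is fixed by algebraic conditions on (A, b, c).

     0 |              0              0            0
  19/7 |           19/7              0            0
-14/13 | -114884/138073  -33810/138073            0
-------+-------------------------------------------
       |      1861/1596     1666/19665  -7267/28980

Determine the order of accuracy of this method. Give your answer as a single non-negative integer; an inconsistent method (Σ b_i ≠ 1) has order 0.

b = (1861/1596, 1666/19665, -7267/28980)
c = (0, 19/7, -14/13)
Ac = (0, 0, -4830/7267)
Σ b_i: 1861/1596·1 + 1666/19665·1 + (-7267/28980)·1 = 1 ✓
b·c: 1666/19665·19/7 + (-7267/28980)·(-14/13) = 1/2 ✓
b·c²: 1666/19665·361/49 + (-7267/28980)·196/169 = 1/3 ✓
b·Ac: (-7267/28980)·(-4830/7267) = 1/6 ✓; 3 stages ⇒ order 3.

3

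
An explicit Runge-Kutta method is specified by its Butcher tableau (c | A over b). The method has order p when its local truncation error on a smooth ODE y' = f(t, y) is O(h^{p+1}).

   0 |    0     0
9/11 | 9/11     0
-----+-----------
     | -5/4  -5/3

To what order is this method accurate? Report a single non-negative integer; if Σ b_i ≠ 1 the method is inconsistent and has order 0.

0

b = (-5/4, -5/3)
c = (0, 9/11)
Σ b_i: (-5/4)·1 + (-5/3)·1 = -35/12 ≠ 1 ⇒ order 0.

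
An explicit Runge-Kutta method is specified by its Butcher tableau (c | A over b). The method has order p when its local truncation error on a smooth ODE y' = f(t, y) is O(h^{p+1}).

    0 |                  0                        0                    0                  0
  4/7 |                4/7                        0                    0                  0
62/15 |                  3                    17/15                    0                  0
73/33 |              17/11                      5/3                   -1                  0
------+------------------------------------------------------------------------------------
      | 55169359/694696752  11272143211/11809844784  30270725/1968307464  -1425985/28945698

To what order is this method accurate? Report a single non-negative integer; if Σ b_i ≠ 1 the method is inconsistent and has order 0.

3

b = (55169359/694696752, 11272143211/11809844784, 30270725/1968307464, -1425985/28945698)
c = (0, 4/7, 62/15, 73/33)
Ac = (0, 0, 68/105, -334/105)
Σ b_i: 55169359/694696752·1 + 11272143211/11809844784·1 + 30270725/1968307464·1 + (-1425985/28945698)·1 = 1 ✓
b·c: 11272143211/11809844784·4/7 + 30270725/1968307464·62/15 + (-1425985/28945698)·73/33 = 1/2 ✓
b·c²: 11272143211/11809844784·16/49 + 30270725/1968307464·3844/225 + (-1425985/28945698)·5329/1089 = 1/3 ✓
b·Ac: 30270725/1968307464·68/105 + (-1425985/28945698)·(-334/105) = 1/6 ✓
b·c³: 11272143211/11809844784·64/343 + 30270725/1968307464·238328/3375 + (-1425985/28945698)·389017/35937 = 219895003763/300890530710 ≠ 1/4 ⇒ order 3.
b·(c∘Ac): 30270725/1968307464·4216/1575 + (-1425985/28945698)·(-24382/3465) = 353611756/911789487 ≠ 1/8
b·Ac²: 30270725/1968307464·272/735 + (-1425985/28945698)·(-182356/11025) = 3740759488/4558947435 ≠ 1/12
b·A²c: (-1425985/28945698)·(-68/105) = 9696698/303929829 ≠ 1/24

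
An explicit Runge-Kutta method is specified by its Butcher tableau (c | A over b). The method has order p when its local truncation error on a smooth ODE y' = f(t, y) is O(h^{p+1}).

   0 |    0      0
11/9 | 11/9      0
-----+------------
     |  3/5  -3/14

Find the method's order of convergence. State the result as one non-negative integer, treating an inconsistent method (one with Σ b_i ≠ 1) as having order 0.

b = (3/5, -3/14)
c = (0, 11/9)
Σ b_i: 3/5·1 + (-3/14)·1 = 27/70 ≠ 1 ⇒ order 0.

0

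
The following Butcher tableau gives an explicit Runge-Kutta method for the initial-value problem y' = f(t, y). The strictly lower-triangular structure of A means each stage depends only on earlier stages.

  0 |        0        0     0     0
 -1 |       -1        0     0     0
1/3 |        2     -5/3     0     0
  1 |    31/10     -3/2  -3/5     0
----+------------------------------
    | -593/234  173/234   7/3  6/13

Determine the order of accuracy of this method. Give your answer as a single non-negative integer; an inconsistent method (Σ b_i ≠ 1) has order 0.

2

b = (-593/234, 173/234, 7/3, 6/13)
c = (0, -1, 1/3, 1)
Ac = (0, 0, 5/3, 13/10)
Σ b_i: (-593/234)·1 + 173/234·1 + 7/3·1 + 6/13·1 = 1 ✓
b·c: 173/234·(-1) + 7/3·1/3 + 6/13·1 = 1/2 ✓
b·c²: 173/234·1 + 7/3·1/9 + 6/13·1 = 1025/702 ≠ 1/3 ⇒ order 2.
b·Ac: 7/3·5/3 + 6/13·13/10 = 202/45 ≠ 1/6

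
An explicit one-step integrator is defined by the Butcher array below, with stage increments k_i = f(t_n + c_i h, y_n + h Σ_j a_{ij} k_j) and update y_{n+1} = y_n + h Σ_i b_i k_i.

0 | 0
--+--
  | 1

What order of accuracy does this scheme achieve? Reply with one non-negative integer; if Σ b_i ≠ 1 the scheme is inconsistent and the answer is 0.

1

b = (1)
c = (0)
Σ b_i: 1·1 = 1 ✓; 1 stage ⇒ order 1.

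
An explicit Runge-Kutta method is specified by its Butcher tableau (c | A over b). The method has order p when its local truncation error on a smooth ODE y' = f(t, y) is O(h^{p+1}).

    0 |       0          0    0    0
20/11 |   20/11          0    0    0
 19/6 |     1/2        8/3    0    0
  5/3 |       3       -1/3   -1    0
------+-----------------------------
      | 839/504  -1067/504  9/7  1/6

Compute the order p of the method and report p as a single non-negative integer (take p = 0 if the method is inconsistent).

2

b = (839/504, -1067/504, 9/7, 1/6)
c = (0, 20/11, 19/6, 5/3)
Ac = (0, 0, 160/33, -83/22)
Σ b_i: 839/504·1 + (-1067/504)·1 + 9/7·1 + 1/6·1 = 1 ✓
b·c: (-1067/504)·20/11 + 9/7·19/6 + 1/6·5/3 = 1/2 ✓
b·c²: (-1067/504)·400/121 + 9/7·361/36 + 1/6·25/9 = 52867/8316 ≠ 1/3 ⇒ order 2.
b·Ac: 9/7·160/33 + 1/6·(-83/22) = 5179/924 ≠ 1/6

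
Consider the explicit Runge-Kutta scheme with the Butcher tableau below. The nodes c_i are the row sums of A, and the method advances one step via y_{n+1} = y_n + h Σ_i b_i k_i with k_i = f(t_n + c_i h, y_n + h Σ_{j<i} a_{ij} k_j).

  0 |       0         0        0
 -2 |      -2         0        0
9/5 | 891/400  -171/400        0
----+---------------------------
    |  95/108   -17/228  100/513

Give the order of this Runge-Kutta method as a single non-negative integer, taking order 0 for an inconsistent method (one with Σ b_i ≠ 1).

b = (95/108, -17/228, 100/513)
c = (0, -2, 9/5)
Ac = (0, 0, 171/200)
Σ b_i: 95/108·1 + (-17/228)·1 + 100/513·1 = 1 ✓
b·c: (-17/228)·(-2) + 100/513·9/5 = 1/2 ✓
b·c²: (-17/228)·4 + 100/513·81/25 = 1/3 ✓
b·Ac: 100/513·171/200 = 1/6 ✓; 3 stages ⇒ order 3.

3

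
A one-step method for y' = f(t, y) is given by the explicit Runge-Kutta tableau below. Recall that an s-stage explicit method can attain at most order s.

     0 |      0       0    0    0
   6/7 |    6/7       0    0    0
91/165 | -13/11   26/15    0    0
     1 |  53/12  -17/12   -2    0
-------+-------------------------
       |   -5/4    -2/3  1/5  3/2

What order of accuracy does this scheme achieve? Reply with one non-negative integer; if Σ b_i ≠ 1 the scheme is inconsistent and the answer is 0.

b = (-5/4, -2/3, 1/5, 3/2)
c = (0, 6/7, 91/165, 1)
Ac = (0, 0, 52/35, -5353/2310)
Σ b_i: (-5/4)·1 + (-2/3)·1 + 1/5·1 + 3/2·1 = -13/60 ≠ 1 ⇒ order 0.

0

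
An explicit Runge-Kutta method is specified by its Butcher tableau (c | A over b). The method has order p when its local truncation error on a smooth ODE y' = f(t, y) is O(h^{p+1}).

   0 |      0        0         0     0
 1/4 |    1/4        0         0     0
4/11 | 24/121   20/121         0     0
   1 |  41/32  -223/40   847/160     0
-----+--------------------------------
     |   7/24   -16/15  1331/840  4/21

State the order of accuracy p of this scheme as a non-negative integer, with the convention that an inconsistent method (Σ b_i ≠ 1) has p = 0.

4

b = (7/24, -16/15, 1331/840, 4/21)
c = (0, 1/4, 4/11, 1)
Ac = (0, 0, 5/121, 17/32)
Σ b_i: 7/24·1 + (-16/15)·1 + 1331/840·1 + 4/21·1 = 1 ✓
b·c: (-16/15)·1/4 + 1331/840·4/11 + 4/21·1 = 1/2 ✓
b·c²: (-16/15)·1/16 + 1331/840·16/121 + 4/21·1 = 1/3 ✓
b·Ac: 1331/840·5/121 + 4/21·17/32 = 1/6 ✓
b·c³: (-16/15)·1/64 + 1331/840·64/1331 + 4/21·1 = 1/4 ✓
b·(c∘Ac): 1331/840·20/1331 + 4/21·17/32 = 1/8 ✓
b·Ac²: 1331/840·5/484 + 4/21·45/128 = 1/12 ✓
b·A²c: 4/21·7/32 = 1/24 ✓; 4 stages ⇒ order 4.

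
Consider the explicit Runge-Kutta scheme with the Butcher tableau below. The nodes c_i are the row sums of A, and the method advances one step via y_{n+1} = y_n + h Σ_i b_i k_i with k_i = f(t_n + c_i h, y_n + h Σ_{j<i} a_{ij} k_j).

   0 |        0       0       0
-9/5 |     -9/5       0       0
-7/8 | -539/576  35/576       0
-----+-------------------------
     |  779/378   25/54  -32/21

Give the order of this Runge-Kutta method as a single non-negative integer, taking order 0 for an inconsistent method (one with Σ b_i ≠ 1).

b = (779/378, 25/54, -32/21)
c = (0, -9/5, -7/8)
Ac = (0, 0, -7/64)
Σ b_i: 779/378·1 + 25/54·1 + (-32/21)·1 = 1 ✓
b·c: 25/54·(-9/5) + (-32/21)·(-7/8) = 1/2 ✓
b·c²: 25/54·81/25 + (-32/21)·49/64 = 1/3 ✓
b·Ac: (-32/21)·(-7/64) = 1/6 ✓; 3 stages ⇒ order 3.

3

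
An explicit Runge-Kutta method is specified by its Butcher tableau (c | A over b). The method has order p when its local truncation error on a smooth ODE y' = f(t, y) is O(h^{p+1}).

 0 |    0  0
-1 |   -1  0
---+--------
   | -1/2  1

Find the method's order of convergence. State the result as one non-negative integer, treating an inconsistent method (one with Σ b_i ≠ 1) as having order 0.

b = (-1/2, 1)
c = (0, -1)
Σ b_i: (-1/2)·1 + 1·1 = 1/2 ≠ 1 ⇒ order 0.

0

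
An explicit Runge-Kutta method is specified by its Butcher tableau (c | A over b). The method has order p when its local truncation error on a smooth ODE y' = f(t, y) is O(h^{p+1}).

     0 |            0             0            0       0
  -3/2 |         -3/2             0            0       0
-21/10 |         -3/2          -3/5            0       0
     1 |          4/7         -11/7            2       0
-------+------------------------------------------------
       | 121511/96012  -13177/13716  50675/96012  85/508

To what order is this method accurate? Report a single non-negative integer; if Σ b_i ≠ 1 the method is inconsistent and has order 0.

3

b = (121511/96012, -13177/13716, 50675/96012, 85/508)
c = (0, -3/2, -21/10, 1)
Ac = (0, 0, 9/10, -129/70)
Σ b_i: 121511/96012·1 + (-13177/13716)·1 + 50675/96012·1 + 85/508·1 = 1 ✓
b·c: (-13177/13716)·(-3/2) + 50675/96012·(-21/10) + 85/508·1 = 1/2 ✓
b·c²: (-13177/13716)·9/4 + 50675/96012·441/100 + 85/508·1 = 1/3 ✓
b·Ac: 50675/96012·9/10 + 85/508·(-129/70) = 1/6 ✓
b·c³: (-13177/13716)·(-27/8) + 50675/96012·(-9261/1000) + 85/508·1 = -15019/10160 ≠ 1/4 ⇒ order 3.
b·(c∘Ac): 50675/96012·(-189/100) + 85/508·(-129/70) = -18575/14224 ≠ 1/8
b·Ac²: 50675/96012·(-27/20) + 85/508·3699/700 = 109/635 ≠ 1/12
b·A²c: 85/508·9/5 = 153/508 ≠ 1/24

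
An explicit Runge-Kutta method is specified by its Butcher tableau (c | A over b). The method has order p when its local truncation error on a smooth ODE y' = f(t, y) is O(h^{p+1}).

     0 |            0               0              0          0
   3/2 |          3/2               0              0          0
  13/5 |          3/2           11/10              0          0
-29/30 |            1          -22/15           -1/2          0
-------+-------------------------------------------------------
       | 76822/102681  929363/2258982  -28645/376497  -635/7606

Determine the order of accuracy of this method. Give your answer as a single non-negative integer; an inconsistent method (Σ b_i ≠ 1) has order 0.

3

b = (76822/102681, 929363/2258982, -28645/376497, -635/7606)
c = (0, 3/2, 13/5, -29/30)
Ac = (0, 0, 33/20, -7/2)
Σ b_i: 76822/102681·1 + 929363/2258982·1 + (-28645/376497)·1 + (-635/7606)·1 = 1 ✓
b·c: 929363/2258982·3/2 + (-28645/376497)·13/5 + (-635/7606)·(-29/30) = 1/2 ✓
b·c²: 929363/2258982·9/4 + (-28645/376497)·169/25 + (-635/7606)·841/900 = 1/3 ✓
b·Ac: (-28645/376497)·33/20 + (-635/7606)·(-7/2) = 1/6 ✓
b·c³: 929363/2258982·27/8 + (-28645/376497)·2197/125 + (-635/7606)·(-24389/27000) = 2601547/20536200 ≠ 1/4 ⇒ order 3.
b·(c∘Ac): (-28645/376497)·429/100 + (-635/7606)·203/60 = -277859/456360 ≠ 1/8
b·Ac²: (-28645/376497)·99/40 + (-635/7606)·(-167/25) = 56191/152120 ≠ 1/12
b·A²c: (-635/7606)·(-33/40) = 4191/60848 ≠ 1/24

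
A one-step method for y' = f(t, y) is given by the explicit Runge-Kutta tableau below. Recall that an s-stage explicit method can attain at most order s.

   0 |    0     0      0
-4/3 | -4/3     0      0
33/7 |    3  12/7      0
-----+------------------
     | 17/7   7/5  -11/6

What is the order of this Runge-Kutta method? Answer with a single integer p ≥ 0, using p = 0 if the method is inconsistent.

b = (17/7, 7/5, -11/6)
c = (0, -4/3, 33/7)
Ac = (0, 0, -16/7)
Σ b_i: 17/7·1 + 7/5·1 + (-11/6)·1 = 419/210 ≠ 1 ⇒ order 0.

0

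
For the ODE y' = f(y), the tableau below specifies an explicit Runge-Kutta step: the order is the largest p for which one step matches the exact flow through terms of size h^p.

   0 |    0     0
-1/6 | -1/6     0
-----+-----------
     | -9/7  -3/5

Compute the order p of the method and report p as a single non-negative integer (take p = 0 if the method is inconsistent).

b = (-9/7, -3/5)
c = (0, -1/6)
Σ b_i: (-9/7)·1 + (-3/5)·1 = -66/35 ≠ 1 ⇒ order 0.

0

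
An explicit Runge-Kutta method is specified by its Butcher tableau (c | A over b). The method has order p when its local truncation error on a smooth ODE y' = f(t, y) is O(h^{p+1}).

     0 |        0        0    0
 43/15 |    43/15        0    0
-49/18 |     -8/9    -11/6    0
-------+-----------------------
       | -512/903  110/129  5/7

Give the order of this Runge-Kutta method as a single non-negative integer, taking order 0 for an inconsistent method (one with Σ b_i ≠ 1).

b = (-512/903, 110/129, 5/7)
c = (0, 43/15, -49/18)
Ac = (0, 0, -473/90)
Σ b_i: (-512/903)·1 + 110/129·1 + 5/7·1 = 1 ✓
b·c: 110/129·43/15 + 5/7·(-49/18) = 1/2 ✓
b·c²: 110/129·1849/225 + 5/7·2401/324 = 19927/1620 ≠ 1/3 ⇒ order 2.
b·Ac: 5/7·(-473/90) = -473/126 ≠ 1/6

2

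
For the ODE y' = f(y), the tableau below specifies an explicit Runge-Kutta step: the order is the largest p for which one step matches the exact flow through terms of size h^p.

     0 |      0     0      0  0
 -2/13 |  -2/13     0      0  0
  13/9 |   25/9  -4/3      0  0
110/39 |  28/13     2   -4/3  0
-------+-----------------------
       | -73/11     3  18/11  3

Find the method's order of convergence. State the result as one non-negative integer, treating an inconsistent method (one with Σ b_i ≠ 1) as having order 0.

1

b = (-73/11, 3, 18/11, 3)
c = (0, -2/13, 13/9, 110/39)
Ac = (0, 0, 8/39, -784/351)
Σ b_i: (-73/11)·1 + 3·1 + 18/11·1 + 3·1 = 1 ✓
b·c: 3·(-2/13) + 18/11·13/9 + 3·110/39 = 114/11 ≠ 1/2 ⇒ order 1.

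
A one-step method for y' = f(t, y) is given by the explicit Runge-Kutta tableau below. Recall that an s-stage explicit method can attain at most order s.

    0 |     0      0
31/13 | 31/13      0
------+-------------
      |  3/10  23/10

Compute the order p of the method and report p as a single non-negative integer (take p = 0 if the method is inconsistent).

0

b = (3/10, 23/10)
c = (0, 31/13)
Σ b_i: 3/10·1 + 23/10·1 = 13/5 ≠ 1 ⇒ order 0.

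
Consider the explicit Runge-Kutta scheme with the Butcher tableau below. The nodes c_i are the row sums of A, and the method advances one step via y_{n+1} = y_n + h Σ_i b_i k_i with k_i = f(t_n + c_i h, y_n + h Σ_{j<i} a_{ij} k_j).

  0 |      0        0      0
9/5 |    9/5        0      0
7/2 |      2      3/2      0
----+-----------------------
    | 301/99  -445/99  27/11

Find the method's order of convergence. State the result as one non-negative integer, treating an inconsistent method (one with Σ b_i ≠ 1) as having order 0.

b = (301/99, -445/99, 27/11)
c = (0, 9/5, 7/2)
Ac = (0, 0, 27/10)
Σ b_i: 301/99·1 + (-445/99)·1 + 27/11·1 = 1 ✓
b·c: (-445/99)·9/5 + 27/11·7/2 = 1/2 ✓
b·c²: (-445/99)·81/25 + 27/11·49/4 = 3411/220 ≠ 1/3 ⇒ order 2.
b·Ac: 27/11·27/10 = 729/110 ≠ 1/6

2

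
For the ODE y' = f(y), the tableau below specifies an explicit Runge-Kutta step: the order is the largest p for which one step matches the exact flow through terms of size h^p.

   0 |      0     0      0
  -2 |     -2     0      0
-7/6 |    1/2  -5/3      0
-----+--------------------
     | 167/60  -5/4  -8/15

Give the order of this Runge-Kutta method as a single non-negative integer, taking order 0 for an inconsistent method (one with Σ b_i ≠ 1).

1

b = (167/60, -5/4, -8/15)
c = (0, -2, -7/6)
Ac = (0, 0, 10/3)
Σ b_i: 167/60·1 + (-5/4)·1 + (-8/15)·1 = 1 ✓
b·c: (-5/4)·(-2) + (-8/15)·(-7/6) = 281/90 ≠ 1/2 ⇒ order 1.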